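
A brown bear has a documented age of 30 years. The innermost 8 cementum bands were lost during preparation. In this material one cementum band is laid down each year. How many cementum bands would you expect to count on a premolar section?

At one cementum band per year, 30 years correspond to 30 cementum bands.
Subtracting the 8 cementum bands not captured gives 30 − 8 = 22 cementum bands in the record.

22 cementum bands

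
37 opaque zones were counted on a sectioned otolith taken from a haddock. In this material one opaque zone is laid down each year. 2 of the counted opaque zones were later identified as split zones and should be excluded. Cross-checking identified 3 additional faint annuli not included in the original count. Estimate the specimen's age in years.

Correcting the raw count gives 37 − 2 + 3 = 38 true opaque zones.
At one opaque zone per year, that is 38 years.

38 years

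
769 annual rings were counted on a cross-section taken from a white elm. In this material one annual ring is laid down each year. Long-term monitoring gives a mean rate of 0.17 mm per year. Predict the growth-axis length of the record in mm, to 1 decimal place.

769 years of growth are recorded.
Predicted length = 0.17 mm/year × 769 years = 130.7 mm.

130.7 mm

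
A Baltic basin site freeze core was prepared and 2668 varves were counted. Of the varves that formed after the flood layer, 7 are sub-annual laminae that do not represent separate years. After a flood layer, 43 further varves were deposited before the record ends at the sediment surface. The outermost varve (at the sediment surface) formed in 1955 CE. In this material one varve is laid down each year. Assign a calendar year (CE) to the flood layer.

43 varves formed after the flood layer.
43 − 7 false = 36 true varves after the flood layer.
Counting back 36 years from 1955 CE places the flood layer in 1955 − 36 = 1919 CE.

1919 CE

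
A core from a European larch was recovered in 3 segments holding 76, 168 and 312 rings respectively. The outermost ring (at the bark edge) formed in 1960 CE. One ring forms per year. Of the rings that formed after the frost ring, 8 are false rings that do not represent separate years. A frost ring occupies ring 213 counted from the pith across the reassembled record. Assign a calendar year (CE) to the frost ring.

1625 CE

Total rings = 76 + 168 + 312 = 556.
The frost ring sits at ring 213 from the pith, so 556 − 213 = 343 rings formed after it.
343 − 8 false = 335 true rings after the frost ring.
The ring at the bark edge is 1960 CE, so the frost ring dates to 1960 − 335 = 1625 CE.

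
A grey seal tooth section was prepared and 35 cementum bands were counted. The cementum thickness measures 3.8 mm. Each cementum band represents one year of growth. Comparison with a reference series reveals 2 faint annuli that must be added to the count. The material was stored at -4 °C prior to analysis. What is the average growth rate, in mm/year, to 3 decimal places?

0.103 mm/year

True cementum band count = 35 + 2 = 37.
3.8 mm over 37 years gives 3.8 / 37 ≈ 0.103 mm/year.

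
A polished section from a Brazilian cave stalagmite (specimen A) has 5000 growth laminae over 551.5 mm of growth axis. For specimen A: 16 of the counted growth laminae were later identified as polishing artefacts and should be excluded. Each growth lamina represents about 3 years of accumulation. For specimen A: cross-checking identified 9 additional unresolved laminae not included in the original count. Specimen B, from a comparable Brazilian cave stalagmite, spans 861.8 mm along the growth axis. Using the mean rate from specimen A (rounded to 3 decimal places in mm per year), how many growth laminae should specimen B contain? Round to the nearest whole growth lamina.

Specimen A: adjusted count: 5000 − 16 + 9 = 4993 growth laminae.
Specimen A: multiplying by 3 years per growth lamina: 4993 × 3 = 14979 years.
A: Mean rate = 551.5 mm / 14979 years ≈ 0.037 mm/year.
For B, 861.8 / 0.037 = 23291.89 years; at 3 years per growth lamina that is 23291.89 / 3 ≈ 7764 growth laminae.

7764 growth laminae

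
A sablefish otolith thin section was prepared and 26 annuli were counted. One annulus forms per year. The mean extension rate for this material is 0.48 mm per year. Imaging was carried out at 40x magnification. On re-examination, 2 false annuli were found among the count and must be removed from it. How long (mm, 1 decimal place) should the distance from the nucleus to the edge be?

11.5 mm

Adjusted count: 26 − 2 = 24 annuli.
Predicted length = 0.48 mm/year × 24 years = 11.5 mm.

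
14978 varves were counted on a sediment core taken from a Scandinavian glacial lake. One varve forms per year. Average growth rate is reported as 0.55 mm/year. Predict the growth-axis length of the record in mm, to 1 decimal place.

14978 years of growth are recorded.
Predicted length = 0.55 mm/year × 14978 years = 8237.9 mm.

8237.9 mm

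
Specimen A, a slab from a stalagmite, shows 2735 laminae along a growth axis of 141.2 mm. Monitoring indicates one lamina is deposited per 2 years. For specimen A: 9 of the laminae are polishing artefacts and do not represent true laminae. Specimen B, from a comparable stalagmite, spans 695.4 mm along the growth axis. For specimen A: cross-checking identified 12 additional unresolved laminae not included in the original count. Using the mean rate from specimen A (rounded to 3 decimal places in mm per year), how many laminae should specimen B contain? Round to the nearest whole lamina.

Specimen A: adjusted count: 2735 − 9 + 12 = 2738 laminae.
Specimen A: at 2 years per lamina, 2738 × 2 = 5476 years.
A: Extension rate ≈ 141.2 / 5476 = 0.026 mm per year.
B spans 695.4 / 0.026 = 26746.15 years; at 2 years per lamina that is 26746.15 / 2 ≈ 13373 laminae.

13373 laminae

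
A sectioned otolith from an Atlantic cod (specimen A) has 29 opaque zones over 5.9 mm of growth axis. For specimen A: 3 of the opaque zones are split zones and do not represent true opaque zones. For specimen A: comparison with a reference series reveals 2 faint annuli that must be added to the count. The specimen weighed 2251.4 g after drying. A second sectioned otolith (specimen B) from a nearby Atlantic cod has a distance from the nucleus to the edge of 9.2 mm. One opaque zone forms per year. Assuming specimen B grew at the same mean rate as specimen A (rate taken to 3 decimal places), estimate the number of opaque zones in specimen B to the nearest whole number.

Specimen A: after corrections the count is 29 − 3 + 2 = 28 opaque zones.
A: Extension rate ≈ 5.9 / 28 = 0.211 mm/year.
Specimen B: 9.2 mm / 0.211 mm per year = 43.60 years ≈ 44 opaque zones.

44 opaque zones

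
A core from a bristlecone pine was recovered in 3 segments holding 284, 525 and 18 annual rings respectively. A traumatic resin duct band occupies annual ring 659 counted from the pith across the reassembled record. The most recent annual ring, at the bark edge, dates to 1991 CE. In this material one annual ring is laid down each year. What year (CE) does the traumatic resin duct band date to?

Total annual rings = 284 + 525 + 18 = 827.
Between annual ring 659 and the bark edge there are 827 − 659 = 168 annual rings.
The annual ring at the bark edge is 1991 CE, so the traumatic resin duct band dates to 1991 − 168 = 1823 CE.

1823 CE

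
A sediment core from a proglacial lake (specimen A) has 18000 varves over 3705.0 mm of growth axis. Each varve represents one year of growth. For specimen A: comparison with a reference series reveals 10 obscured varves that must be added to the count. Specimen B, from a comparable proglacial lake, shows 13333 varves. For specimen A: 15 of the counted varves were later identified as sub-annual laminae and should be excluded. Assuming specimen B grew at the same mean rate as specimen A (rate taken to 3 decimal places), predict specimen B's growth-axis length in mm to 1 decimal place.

Specimen A: adjusted count: 18000 − 15 + 10 = 17995 varves.
A: 3705.0 mm over 17995 years gives 3705.0 / 17995 ≈ 0.206 mm/yr.
B's length ≈ 0.206 × 13333 = 2746.6 mm.

2746.6 mm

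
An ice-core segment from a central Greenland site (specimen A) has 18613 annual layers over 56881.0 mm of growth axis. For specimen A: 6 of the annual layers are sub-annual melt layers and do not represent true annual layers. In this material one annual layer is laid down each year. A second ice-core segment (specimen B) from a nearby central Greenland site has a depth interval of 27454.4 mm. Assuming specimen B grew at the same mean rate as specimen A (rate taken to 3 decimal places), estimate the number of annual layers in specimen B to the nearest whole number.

8981 annual layers

Specimen A: adjusted count: 18613 − 6 = 18607 annual layers.
A: Extension rate ≈ 56881.0 / 18607 = 3.057 mm/yr.
B spans 27454.4 / 3.057 = 8980.83 years ≈ 8981 annual layers.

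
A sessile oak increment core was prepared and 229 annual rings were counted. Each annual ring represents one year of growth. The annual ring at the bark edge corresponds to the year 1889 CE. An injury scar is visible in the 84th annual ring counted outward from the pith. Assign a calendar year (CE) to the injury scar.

1744 CE

Between annual ring 84 and the bark edge there are 229 − 84 = 145 annual rings.
1889 − 145 = 1744 CE.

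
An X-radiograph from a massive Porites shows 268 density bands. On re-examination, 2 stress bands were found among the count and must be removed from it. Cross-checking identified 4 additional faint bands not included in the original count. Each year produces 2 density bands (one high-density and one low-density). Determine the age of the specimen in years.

135 yr

After corrections the count is 268 − 2 + 4 = 270 density bands.
270 density bands at 2 per year is 270 / 2 = 135 years.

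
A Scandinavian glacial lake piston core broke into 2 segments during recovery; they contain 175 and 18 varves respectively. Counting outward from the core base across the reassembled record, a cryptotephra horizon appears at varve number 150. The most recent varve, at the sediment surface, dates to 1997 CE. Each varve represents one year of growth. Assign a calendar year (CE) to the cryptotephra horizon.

Total varves = 175 + 18 = 193.
193 − 150 = 43 varves lie beyond the cryptotephra horizon toward the sediment surface.
The varve at the sediment surface is 1997 CE, so the cryptotephra horizon dates to 1997 − 43 = 1954 CE.

1954 CE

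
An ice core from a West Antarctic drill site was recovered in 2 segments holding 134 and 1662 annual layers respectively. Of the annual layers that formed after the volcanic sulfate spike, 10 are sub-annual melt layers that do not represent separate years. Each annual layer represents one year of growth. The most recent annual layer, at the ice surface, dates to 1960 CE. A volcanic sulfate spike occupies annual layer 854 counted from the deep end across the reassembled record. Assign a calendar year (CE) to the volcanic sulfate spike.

1028 CE

Total annual layers = 134 + 1662 = 1796.
The volcanic sulfate spike sits at annual layer 854 from the deep end, so 1796 − 854 = 942 annual layers formed after it.
Removing the 10 false annual layers leaves 942 − 10 = 932 true annual layers beyond the volcanic sulfate spike.
1960 − 932 = 1028 CE.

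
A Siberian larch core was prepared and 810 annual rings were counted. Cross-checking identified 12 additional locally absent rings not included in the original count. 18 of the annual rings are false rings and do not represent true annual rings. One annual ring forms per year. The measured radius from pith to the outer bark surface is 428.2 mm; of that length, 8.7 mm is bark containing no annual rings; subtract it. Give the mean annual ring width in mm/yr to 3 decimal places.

Adjusted count: 810 − 18 + 12 = 804 annual rings.
Net length = 428.2 − 8.7 = 419.5 mm.
Extension rate ≈ 419.5 / 804 = 0.522 mm/yr.

0.522 mm/yr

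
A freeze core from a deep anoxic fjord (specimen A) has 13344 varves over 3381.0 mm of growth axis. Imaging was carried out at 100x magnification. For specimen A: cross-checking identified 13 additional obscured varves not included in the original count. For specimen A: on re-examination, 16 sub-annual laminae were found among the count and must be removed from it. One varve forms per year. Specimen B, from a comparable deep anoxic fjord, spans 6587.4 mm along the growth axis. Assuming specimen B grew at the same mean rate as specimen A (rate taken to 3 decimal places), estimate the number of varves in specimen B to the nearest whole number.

Specimen A: correcting the raw count gives 13344 − 16 + 13 = 13341 true varves.
A: Mean rate = 3381.0 mm / 13341 years ≈ 0.253 mm/yr.
B spans 6587.4 / 0.253 = 26037.15 years ≈ 26037 varves.

26037 varves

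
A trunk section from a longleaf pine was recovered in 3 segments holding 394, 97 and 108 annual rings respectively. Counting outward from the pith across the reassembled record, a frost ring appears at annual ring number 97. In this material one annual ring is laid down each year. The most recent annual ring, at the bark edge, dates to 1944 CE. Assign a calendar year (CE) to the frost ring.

1442 CE

Total annual rings = 394 + 97 + 108 = 599.
Between annual ring 97 and the bark edge there are 599 − 97 = 502 annual rings.
1944 − 502 = 1442 CE.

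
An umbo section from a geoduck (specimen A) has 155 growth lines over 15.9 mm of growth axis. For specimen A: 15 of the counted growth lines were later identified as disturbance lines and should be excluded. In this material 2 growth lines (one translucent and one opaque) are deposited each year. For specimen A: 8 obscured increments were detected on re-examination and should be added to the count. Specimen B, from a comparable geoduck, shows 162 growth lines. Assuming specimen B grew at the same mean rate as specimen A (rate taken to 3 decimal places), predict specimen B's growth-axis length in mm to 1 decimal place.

Specimen A: adjusted count: 155 − 15 + 8 = 148 growth lines.
Specimen A: with 2 growth lines per year, 148 / 2 = 74 years.
A: 15.9 mm over 74 years gives 15.9 / 74 ≈ 0.215 mm per year.
Specimen B: dividing by 2 growth lines per year: 162 / 2 = 81 years. For B, 0.215 mm/year × 81 years = 17.4 mm.

17.4 mm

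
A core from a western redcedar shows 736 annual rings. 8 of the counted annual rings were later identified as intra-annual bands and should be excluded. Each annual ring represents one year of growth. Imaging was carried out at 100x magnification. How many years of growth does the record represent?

True annual ring count = 736 − 8 = 728.
At one annual ring per year, that is 728 years.

728 years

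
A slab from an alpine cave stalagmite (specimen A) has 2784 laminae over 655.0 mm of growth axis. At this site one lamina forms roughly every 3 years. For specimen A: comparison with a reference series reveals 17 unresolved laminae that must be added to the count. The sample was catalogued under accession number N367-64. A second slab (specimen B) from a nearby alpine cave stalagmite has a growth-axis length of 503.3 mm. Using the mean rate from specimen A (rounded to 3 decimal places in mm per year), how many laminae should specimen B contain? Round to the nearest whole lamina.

Specimen A: correcting the raw count gives 2784 + 17 = 2801 true laminae.
Specimen A: at 3 years per lamina, 2801 × 3 = 8403 years.
A: Extension rate ≈ 655.0 / 8403 = 0.078 mm/yr.
B spans 503.3 / 0.078 = 6452.56 years; at 3 years per lamina that is 6452.56 / 3 ≈ 2151 laminae.

2151 laminae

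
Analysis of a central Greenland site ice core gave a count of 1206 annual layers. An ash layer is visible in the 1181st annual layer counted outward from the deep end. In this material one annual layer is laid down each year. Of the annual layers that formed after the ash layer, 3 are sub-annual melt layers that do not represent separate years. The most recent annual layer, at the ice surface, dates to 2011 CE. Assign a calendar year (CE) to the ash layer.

Between annual layer 1181 and the ice surface there are 1206 − 1181 = 25 annual layers.
25 − 3 false = 22 true annual layers after the ash layer.
The annual layer at the ice surface is 2011 CE, so the ash layer dates to 2011 − 22 = 1989 CE.

1989 CE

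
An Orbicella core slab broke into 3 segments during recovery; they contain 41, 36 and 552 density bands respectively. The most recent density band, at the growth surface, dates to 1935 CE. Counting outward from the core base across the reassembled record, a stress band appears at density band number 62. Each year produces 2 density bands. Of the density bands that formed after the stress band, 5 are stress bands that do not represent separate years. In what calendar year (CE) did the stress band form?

1654 CE

Total density bands = 41 + 36 + 552 = 629.
Between density band 62 and the growth surface there are 629 − 62 = 567 density bands.
Removing the 5 false density bands leaves 567 − 5 = 562 true density bands beyond the stress band.
Dividing by 2 density bands per year: 562 / 2 = 281 years.
1935 − 281 = 1654 CE.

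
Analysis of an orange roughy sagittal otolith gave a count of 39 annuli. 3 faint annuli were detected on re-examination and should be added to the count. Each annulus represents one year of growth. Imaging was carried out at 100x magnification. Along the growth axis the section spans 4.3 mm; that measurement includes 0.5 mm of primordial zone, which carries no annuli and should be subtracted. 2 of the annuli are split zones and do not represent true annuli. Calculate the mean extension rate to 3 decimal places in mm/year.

True annulus count = 39 − 2 + 3 = 40.
Removing the 0.5 mm offcut leaves 4.3 − 0.5 = 3.8 mm.
Extension rate ≈ 3.8 / 40 = 0.095 mm/year.

0.095 mm/year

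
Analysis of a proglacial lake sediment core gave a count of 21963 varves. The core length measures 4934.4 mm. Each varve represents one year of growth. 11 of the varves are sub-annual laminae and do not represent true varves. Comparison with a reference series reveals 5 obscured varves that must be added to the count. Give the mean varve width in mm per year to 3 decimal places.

Correcting the raw count gives 21963 − 11 + 5 = 21957 true varves.
Mean rate = 4934.4 mm / 21957 years ≈ 0.225 mm per year.

0.225 mm per year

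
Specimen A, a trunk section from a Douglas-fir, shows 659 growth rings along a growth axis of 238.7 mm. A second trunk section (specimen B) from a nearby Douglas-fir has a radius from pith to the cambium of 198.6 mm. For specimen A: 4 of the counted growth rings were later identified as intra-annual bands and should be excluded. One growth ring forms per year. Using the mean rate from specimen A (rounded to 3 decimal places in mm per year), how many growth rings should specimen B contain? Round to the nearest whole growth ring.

546 growth rings

Specimen A: after corrections the count is 659 − 4 = 655 growth rings.
A: Mean rate = 238.7 mm / 655 years ≈ 0.364 mm/year.
Specimen B: 198.6 mm / 0.364 mm per year = 545.60 years ≈ 546 growth rings.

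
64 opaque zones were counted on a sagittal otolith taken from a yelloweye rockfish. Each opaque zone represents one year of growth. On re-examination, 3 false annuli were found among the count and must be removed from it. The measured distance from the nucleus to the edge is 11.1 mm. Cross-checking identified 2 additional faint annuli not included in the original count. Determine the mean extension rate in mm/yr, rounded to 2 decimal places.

0.18 mm/yr

After corrections the count is 64 − 3 + 2 = 63 opaque zones.
11.1 mm over 63 years gives 11.1 / 63 ≈ 0.18 mm/yr.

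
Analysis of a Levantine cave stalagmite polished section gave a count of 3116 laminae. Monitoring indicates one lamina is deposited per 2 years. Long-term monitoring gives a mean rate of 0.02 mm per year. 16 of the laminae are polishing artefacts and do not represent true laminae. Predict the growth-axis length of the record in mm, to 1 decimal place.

Correcting the raw count gives 3116 − 16 = 3100 true laminae.
At 2 years per lamina, 3100 × 2 = 6200 years.
Predicted length = 0.02 mm/year × 6200 years = 124.0 mm.

124.0 mm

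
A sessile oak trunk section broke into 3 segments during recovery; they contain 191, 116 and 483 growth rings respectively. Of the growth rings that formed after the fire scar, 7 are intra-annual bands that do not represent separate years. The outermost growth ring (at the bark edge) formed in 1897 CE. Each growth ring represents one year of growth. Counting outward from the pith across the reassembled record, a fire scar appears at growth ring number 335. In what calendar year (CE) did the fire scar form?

1449 CE

Total growth rings = 191 + 116 + 483 = 790.
790 − 335 = 455 growth rings lie beyond the fire scar toward the bark edge.
455 − 7 false = 448 true growth rings after the fire scar.
1897 − 448 = 1449 CE.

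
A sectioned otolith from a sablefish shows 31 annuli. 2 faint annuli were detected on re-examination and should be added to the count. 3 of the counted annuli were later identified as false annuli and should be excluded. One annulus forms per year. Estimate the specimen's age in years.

30 yr

True annulus count = 31 − 3 + 2 = 30.
At one annulus per year, that is 30 years.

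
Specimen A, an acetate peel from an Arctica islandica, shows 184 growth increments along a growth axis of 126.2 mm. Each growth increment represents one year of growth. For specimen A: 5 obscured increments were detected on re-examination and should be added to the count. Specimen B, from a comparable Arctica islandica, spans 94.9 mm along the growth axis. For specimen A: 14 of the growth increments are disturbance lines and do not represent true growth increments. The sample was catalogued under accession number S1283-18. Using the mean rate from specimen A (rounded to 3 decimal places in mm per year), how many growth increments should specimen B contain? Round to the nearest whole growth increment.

132 growth increments

Specimen A: after corrections the count is 184 − 14 + 5 = 175 growth increments.
A: Extension rate ≈ 126.2 / 175 = 0.721 mm per year.
B spans 94.9 / 0.721 = 131.62 years ≈ 132 growth increments.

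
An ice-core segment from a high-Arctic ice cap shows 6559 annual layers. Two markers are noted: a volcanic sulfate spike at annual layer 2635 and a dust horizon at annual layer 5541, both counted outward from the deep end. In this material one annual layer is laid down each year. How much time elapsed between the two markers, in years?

Separation: 5541 − 2635 = 2906 annual layers.
That is 2906 years at one annual layer per year.

2906 years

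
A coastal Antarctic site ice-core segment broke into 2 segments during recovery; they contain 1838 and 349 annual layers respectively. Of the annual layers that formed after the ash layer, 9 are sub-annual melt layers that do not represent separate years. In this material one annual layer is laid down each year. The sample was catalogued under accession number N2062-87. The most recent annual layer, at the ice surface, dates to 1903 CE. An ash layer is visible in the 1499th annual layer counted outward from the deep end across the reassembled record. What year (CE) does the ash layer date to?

Total annual layers = 1838 + 349 = 2187.
The ash layer sits at annual layer 1499 from the deep end, so 2187 − 1499 = 688 annual layers formed after it.
Removing the 9 false annual layers leaves 688 − 9 = 679 true annual layers beyond the ash layer.
The annual layer at the ice surface is 1903 CE, so the ash layer dates to 1903 − 679 = 1224 CE.

1224 CE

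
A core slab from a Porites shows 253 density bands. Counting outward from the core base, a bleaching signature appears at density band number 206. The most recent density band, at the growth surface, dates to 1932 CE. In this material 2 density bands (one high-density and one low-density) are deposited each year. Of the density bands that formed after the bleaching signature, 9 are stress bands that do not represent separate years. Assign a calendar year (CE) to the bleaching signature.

1913 CE

253 − 206 = 47 density bands lie beyond the bleaching signature toward the growth surface.
47 − 9 false = 38 true density bands after the bleaching signature.
Dividing by 2 density bands per year: 38 / 2 = 19 years.
The density band at the growth surface is 1932 CE, so the bleaching signature dates to 1932 − 19 = 1913 CE.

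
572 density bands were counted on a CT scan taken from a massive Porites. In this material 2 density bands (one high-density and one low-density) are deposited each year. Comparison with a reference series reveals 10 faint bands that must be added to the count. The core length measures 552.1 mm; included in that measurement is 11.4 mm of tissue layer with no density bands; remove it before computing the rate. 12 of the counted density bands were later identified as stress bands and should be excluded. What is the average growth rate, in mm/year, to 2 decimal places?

Correcting the raw count gives 572 − 12 + 10 = 570 true density bands.
570 density bands at 2 per year is 570 / 2 = 285 years.
The growth record spans 552.1 − 11.4 = 540.7 mm.
Extension rate ≈ 540.7 / 285 = 1.90 mm/year.

1.90 mm/year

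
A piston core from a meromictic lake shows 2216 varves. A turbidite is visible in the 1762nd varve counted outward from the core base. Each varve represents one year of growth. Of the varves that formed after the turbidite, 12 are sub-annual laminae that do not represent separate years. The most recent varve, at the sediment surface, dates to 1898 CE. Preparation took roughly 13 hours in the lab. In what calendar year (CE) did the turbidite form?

1456 CE

2216 − 1762 = 454 varves lie beyond the turbidite toward the sediment surface.
Removing the 12 false varves leaves 454 − 12 = 442 true varves beyond the turbidite.
1898 − 442 = 1456 CE.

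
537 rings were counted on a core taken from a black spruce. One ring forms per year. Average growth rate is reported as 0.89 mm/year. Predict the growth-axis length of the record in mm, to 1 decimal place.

The record spans 537 years at 0.89 mm per year.
537 years at 0.89 mm/year gives 0.89 × 537 = 477.9 mm.

477.9 mm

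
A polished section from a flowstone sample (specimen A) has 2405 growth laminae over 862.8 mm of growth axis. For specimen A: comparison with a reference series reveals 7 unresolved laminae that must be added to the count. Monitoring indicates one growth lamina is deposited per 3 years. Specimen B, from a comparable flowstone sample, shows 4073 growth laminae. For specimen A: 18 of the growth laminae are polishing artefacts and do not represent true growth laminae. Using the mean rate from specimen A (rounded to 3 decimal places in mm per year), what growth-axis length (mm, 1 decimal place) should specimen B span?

1466.3 mm

Specimen A: correcting the raw count gives 2405 − 18 + 7 = 2394 true growth laminae.
Specimen A: at 3 years per growth lamina, 2394 × 3 = 7182 years.
A: Extension rate ≈ 862.8 / 7182 = 0.120 mm/year.
Specimen B: at 3 years per growth lamina, 4073 × 3 = 12219 years. Length of B = 0.120 × 12219 = 1466.3 mm.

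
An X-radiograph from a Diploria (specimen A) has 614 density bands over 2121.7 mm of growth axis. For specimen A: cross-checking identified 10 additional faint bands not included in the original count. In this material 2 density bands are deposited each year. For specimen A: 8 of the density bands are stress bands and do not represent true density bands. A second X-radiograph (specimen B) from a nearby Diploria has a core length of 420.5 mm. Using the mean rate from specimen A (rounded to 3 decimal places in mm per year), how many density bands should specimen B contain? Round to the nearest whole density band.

Specimen A: adjusted count: 614 − 8 + 10 = 616 density bands.
Specimen A: 616 density bands at 2 per year is 616 / 2 = 308 years.
A: 2121.7 mm over 308 years gives 2121.7 / 308 ≈ 6.889 mm/year.
Specimen B: 420.5 mm / 6.889 mm per year = 61.04 years; at 2 density bands per year that is 61.04 × 2 ≈ 122 density bands.

122 density bands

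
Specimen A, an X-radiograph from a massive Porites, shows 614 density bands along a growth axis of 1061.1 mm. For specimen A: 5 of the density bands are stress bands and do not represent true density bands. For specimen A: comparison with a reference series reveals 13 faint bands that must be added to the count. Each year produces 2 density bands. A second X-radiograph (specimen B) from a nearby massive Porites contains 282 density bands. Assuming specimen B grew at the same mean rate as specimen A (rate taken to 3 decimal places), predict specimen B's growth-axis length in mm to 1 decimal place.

Specimen A: after corrections the count is 614 − 5 + 13 = 622 density bands.
Specimen A: dividing by 2 density bands per year: 622 / 2 = 311 years.
A: 1061.1 mm over 311 years gives 1061.1 / 311 ≈ 3.412 mm/year.
Specimen B: dividing by 2 density bands per year: 282 / 2 = 141 years. B's length ≈ 3.412 × 141 = 481.1 mm.

481.1 mm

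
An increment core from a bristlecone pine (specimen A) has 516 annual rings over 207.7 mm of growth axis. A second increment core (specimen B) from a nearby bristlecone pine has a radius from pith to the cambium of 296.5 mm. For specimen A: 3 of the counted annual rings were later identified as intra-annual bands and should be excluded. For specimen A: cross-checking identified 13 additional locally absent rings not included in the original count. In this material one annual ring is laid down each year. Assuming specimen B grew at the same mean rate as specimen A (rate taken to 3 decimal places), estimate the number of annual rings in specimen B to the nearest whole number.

Specimen A: adjusted count: 516 − 3 + 13 = 526 annual rings.
A: Extension rate ≈ 207.7 / 526 = 0.395 mm per year.
For B, 296.5 / 0.395 = 750.63 years ≈ 751 annual rings.

751 annual rings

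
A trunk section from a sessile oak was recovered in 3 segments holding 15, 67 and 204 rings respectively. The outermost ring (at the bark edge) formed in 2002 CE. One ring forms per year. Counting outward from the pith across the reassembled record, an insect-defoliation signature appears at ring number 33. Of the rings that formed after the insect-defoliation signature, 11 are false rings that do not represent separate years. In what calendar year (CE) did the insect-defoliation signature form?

Total rings = 15 + 67 + 204 = 286.
Between ring 33 and the bark edge there are 286 − 33 = 253 rings.
253 − 11 false = 242 true rings after the insect-defoliation signature.
The ring at the bark edge is 2002 CE, so the insect-defoliation signature dates to 2002 − 242 = 1760 CE.

1760 CE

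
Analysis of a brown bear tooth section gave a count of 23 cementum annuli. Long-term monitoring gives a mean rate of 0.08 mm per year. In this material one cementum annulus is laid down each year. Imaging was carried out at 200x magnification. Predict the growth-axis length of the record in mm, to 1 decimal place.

1.8 mm

23 years of growth are recorded.
23 years at 0.08 mm/year gives 0.08 × 23 = 1.8 mm.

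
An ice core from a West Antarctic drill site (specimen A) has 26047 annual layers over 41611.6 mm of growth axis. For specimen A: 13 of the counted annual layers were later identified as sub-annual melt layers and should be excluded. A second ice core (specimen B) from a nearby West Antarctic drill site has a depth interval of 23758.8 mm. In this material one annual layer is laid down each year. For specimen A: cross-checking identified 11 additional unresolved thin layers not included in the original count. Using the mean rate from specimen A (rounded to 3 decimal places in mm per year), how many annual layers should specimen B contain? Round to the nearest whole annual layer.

14868 annual layers

Specimen A: after corrections the count is 26047 − 13 + 11 = 26045 annual layers.
A: 41611.6 mm over 26045 years gives 41611.6 / 26045 ≈ 1.598 mm per year.
For B, 23758.8 / 1.598 = 14867.83 years ≈ 14868 annual layers.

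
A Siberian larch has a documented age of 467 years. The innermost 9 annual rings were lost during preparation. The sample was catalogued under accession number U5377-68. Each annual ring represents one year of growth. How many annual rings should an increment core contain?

One annual ring per year gives 467 annual rings over 467 years.
467 − 9 missed = 458 annual rings expected in the prepared section.

458 annual rings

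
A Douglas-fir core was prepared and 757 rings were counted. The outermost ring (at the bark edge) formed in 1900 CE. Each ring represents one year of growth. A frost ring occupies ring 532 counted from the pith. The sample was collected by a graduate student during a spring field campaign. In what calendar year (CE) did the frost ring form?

The frost ring sits at ring 532 from the pith, so 757 − 532 = 225 rings formed after it.
Counting back 225 years from 1900 CE places the frost ring in 1900 − 225 = 1675 CE.

1675 CE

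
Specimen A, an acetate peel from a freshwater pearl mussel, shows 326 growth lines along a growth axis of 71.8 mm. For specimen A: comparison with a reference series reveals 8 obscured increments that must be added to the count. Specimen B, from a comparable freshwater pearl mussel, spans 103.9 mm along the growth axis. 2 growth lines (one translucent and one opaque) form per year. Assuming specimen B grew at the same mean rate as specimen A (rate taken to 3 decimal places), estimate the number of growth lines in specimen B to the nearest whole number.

Specimen A: correcting the raw count gives 326 + 8 = 334 true growth lines.
Specimen A: 334 growth lines at 2 per year is 334 / 2 = 167 years.
A: 71.8 mm over 167 years gives 71.8 / 167 ≈ 0.430 mm/year.
Specimen B: 103.9 mm / 0.430 mm per year = 241.63 years; at 2 growth lines per year that is 241.63 × 2 ≈ 483 growth lines.

483 growth lines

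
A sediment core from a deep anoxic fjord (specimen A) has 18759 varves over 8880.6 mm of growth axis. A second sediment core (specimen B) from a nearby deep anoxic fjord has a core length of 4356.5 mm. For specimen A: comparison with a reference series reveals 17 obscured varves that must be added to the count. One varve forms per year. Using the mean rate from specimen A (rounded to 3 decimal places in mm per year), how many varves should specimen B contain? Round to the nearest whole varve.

9210 varves

Specimen A: true varve count = 18759 + 17 = 18776.
A: Extension rate ≈ 8880.6 / 18776 = 0.473 mm per year.
For B, 4356.5 / 0.473 = 9210.36 years ≈ 9210 varves.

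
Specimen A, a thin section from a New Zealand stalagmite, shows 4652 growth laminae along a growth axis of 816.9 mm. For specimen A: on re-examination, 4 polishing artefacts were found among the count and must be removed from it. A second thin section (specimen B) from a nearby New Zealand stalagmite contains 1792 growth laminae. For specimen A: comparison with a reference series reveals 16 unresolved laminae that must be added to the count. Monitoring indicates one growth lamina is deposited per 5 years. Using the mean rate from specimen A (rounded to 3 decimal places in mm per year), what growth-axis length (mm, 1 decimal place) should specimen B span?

313.6 mm

Specimen A: adjusted count: 4652 − 4 + 16 = 4664 growth laminae.
Specimen A: 4664 growth laminae at 5 years each span 4664 × 5 = 23320 years.
A: 816.9 mm over 23320 years gives 816.9 / 23320 ≈ 0.035 mm/yr.
Specimen B: at 5 years per growth lamina, 1792 × 5 = 8960 years. Length of B = 0.035 × 8960 = 313.6 mm.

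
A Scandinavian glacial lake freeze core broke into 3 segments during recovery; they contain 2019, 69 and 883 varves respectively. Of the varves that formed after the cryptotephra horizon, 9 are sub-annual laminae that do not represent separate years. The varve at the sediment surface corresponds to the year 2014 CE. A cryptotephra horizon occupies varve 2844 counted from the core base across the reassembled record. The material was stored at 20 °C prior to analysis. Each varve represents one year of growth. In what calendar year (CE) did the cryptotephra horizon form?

1896 CE

Total varves = 2019 + 69 + 883 = 2971.
The cryptotephra horizon sits at varve 2844 from the core base, so 2971 − 2844 = 127 varves formed after it.
127 − 9 false = 118 true varves after the cryptotephra horizon.
The varve at the sediment surface is 2014 CE, so the cryptotephra horizon dates to 2014 − 118 = 1896 CE.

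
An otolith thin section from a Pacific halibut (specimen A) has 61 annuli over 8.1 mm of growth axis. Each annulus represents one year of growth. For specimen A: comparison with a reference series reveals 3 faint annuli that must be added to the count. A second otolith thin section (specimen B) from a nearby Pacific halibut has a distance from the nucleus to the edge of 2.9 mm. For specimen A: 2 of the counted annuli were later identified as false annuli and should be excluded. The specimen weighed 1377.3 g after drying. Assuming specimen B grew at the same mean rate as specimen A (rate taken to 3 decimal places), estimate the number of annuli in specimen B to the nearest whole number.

Specimen A: true annulus count = 61 − 2 + 3 = 62.
A: 8.1 mm over 62 years gives 8.1 / 62 ≈ 0.131 mm/year.
B spans 2.9 / 0.131 = 22.14 years ≈ 22 annuli.

22 annuli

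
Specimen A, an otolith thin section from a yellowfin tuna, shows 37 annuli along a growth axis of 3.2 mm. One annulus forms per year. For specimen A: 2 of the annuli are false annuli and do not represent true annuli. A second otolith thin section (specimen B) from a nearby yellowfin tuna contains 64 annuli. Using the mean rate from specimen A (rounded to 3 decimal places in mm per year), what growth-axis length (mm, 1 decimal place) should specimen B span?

Specimen A: true annulus count = 37 − 2 = 35.
A: Mean rate = 3.2 mm / 35 years ≈ 0.091 mm per year.
B's length ≈ 0.091 × 64 = 5.8 mm.

5.8 mm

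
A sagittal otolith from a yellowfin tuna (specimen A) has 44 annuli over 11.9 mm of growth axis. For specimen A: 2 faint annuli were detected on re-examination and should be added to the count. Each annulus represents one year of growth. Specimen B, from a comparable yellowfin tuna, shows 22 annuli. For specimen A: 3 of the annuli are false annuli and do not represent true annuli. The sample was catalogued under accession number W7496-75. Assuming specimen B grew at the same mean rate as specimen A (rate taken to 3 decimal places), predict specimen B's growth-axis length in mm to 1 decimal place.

Specimen A: after corrections the count is 44 − 3 + 2 = 43 annuli.
A: Extension rate ≈ 11.9 / 43 = 0.277 mm/yr.
B's length ≈ 0.277 × 22 = 6.1 mm.

6.1 mm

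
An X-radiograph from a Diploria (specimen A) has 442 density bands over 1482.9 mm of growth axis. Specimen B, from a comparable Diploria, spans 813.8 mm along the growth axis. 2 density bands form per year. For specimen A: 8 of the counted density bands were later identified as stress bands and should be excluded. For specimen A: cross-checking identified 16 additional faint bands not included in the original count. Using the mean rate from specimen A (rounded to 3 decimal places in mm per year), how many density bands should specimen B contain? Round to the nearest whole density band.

247 density bands

Specimen A: after corrections the count is 442 − 8 + 16 = 450 density bands.
Specimen A: 450 density bands at 2 per year is 450 / 2 = 225 years.
A: 1482.9 mm over 225 years gives 1482.9 / 225 ≈ 6.591 mm/year.
B spans 813.8 / 6.591 = 123.47 years; at 2 density bands per year that is 123.47 × 2 ≈ 247 density bands.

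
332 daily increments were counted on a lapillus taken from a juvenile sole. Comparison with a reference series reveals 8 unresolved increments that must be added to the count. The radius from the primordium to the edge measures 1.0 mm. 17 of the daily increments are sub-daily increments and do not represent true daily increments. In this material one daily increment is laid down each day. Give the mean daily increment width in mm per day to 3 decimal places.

0.003 mm per day

Adjusted count: 332 − 17 + 8 = 323 daily increments.
Extension rate ≈ 1.0 / 323 = 0.003 mm per day.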